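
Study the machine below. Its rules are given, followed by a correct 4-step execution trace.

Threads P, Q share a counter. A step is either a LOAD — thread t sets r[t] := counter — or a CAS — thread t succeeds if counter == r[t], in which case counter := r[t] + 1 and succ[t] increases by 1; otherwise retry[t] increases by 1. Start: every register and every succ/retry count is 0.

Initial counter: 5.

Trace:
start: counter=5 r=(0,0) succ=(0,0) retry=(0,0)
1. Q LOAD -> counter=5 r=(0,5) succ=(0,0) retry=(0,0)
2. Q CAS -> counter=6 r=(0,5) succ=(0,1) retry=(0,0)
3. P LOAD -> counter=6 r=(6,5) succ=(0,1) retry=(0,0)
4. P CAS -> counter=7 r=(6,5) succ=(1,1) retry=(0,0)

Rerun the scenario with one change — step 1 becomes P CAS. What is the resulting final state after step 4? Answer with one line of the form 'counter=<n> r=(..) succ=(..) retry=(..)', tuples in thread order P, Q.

(re-executing from step 1 with the substitution; state before step 1: counter=5 r=(0,0) succ=(0,0) retry=(0,0))
1. P CAS -> counter=5 r=(0,0) succ=(0,0) retry=(1,0)
2. Q CAS -> counter=5 r=(0,0) succ=(0,0) retry=(1,1)
3. P LOAD -> counter=5 r=(5,0) succ=(0,0) retry=(1,1)
4. P CAS -> counter=6 r=(5,0) succ=(1,0) retry=(1,1)

counter=6 r=(5,0) succ=(1,0) retry=(1,1)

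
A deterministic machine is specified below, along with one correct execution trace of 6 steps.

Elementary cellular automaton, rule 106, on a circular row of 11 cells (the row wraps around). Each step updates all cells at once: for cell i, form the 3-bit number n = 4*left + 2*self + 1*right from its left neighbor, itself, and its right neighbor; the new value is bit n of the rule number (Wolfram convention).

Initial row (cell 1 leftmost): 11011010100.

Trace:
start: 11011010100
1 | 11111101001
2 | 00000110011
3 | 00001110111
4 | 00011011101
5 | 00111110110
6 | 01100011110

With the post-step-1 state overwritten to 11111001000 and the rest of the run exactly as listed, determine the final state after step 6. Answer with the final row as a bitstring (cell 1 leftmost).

10100011001

state after step 1 := 11111001000
2 | 10001010001
3 | 10010100011
4 | 10101000110
5 | 01010001111
6 | 10100011001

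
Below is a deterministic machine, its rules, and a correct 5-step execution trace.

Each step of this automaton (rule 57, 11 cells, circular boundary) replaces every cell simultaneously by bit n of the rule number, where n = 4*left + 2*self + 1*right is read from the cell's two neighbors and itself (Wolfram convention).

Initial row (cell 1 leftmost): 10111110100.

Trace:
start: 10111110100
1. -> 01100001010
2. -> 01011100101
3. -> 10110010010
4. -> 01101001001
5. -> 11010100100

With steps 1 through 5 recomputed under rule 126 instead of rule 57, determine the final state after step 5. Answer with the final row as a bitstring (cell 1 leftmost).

11100011111

(re-executing steps 1..5 under rule 126; state before step 1: 10111110100)
1. -> 11100011111
2. -> 00110110000
3. -> 01111111000
4. -> 11000001100
5. -> 11100011111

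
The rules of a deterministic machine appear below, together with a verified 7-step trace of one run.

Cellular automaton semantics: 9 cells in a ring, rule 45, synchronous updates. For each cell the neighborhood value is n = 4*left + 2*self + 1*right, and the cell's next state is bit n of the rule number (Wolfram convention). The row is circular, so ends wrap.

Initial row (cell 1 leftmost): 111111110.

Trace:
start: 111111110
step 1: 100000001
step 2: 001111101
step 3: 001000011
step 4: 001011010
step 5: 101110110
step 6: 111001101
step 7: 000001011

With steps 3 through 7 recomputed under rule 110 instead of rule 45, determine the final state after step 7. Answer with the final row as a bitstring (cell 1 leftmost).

110010011

(re-executing steps 3..7 under rule 110; state before step 3: 001111101)
step 3: 011000111
step 4: 111001101
step 5: 001011111
step 6: 011110001
step 7: 110010011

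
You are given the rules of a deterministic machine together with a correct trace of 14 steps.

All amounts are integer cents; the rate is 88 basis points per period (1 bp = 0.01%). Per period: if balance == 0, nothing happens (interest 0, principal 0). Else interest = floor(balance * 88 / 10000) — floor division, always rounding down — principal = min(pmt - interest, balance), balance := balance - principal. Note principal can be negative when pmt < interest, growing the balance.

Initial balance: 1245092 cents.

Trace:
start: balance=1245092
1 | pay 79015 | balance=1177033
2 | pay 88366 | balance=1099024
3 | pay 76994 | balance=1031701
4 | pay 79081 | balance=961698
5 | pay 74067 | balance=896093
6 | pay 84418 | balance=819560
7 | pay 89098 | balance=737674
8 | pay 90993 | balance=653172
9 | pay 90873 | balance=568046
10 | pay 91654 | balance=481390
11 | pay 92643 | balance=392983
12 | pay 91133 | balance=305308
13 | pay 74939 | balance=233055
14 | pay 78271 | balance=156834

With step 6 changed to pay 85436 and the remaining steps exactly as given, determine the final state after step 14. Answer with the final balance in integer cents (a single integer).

(re-executing from step 6 with the substitution; state before step 6: balance=896093)
6 | pay 85436 | balance=818542
7 | pay 89098 | balance=736647
8 | pay 90993 | balance=652136
9 | pay 90873 | balance=567001
10 | pay 91654 | balance=480336
11 | pay 92643 | balance=391919
12 | pay 91133 | balance=304234
13 | pay 74939 | balance=231972
14 | pay 78271 | balance=155742

155742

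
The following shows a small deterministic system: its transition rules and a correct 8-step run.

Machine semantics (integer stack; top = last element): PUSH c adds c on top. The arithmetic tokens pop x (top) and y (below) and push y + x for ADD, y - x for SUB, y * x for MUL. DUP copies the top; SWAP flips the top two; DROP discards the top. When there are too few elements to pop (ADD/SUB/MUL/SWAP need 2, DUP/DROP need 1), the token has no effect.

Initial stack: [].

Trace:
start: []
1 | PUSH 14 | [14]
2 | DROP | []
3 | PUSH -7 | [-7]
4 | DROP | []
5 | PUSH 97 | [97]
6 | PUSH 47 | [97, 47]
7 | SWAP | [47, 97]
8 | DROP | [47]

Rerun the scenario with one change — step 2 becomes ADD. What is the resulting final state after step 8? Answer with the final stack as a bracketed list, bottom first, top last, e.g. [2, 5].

(re-executing from step 2 with the substitution; state before step 2: [14])
2 | ADD | [14]
3 | PUSH -7 | [14, -7]
4 | DROP | [14]
5 | PUSH 97 | [14, 97]
6 | PUSH 47 | [14, 97, 47]
7 | SWAP | [14, 47, 97]
8 | DROP | [14, 47]

[14, 47]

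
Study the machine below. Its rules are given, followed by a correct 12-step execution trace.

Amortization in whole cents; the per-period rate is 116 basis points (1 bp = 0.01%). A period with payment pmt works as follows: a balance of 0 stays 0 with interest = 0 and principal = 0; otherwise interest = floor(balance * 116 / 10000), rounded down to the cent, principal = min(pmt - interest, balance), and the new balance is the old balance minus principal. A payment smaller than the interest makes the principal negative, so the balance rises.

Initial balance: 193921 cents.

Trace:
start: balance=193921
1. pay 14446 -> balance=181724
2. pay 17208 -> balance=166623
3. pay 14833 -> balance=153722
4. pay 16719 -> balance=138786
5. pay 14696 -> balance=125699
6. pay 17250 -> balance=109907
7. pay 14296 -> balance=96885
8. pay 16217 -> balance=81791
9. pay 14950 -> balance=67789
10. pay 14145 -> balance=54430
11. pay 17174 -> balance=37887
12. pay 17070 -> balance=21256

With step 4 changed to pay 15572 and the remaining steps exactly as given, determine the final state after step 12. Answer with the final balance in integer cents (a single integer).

(re-executing from step 4 with the substitution; state before step 4: balance=153722)
4. pay 15572 -> balance=139933
5. pay 14696 -> balance=126860
6. pay 17250 -> balance=111081
7. pay 14296 -> balance=98073
8. pay 16217 -> balance=82993
9. pay 14950 -> balance=69005
10. pay 14145 -> balance=55660
11. pay 17174 -> balance=39131
12. pay 17070 -> balance=22514

22514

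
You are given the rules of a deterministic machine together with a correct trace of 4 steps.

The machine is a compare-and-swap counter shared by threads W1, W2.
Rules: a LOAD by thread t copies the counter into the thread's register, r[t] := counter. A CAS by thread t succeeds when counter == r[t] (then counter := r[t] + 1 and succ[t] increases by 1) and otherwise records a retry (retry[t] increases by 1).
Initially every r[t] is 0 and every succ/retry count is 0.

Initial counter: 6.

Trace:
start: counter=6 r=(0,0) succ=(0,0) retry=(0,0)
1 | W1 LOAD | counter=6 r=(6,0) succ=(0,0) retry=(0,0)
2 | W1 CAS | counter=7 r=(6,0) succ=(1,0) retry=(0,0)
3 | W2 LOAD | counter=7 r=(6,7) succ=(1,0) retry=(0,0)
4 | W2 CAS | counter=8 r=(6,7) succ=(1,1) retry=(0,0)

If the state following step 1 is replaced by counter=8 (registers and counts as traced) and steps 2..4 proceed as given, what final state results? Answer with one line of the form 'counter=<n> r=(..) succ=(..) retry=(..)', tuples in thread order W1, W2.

state after step 1 := counter=8 r=(6,0) succ=(0,0) retry=(0,0)
2 | W1 CAS | counter=8 r=(6,0) succ=(0,0) retry=(1,0)
3 | W2 LOAD | counter=8 r=(6,8) succ=(0,0) retry=(1,0)
4 | W2 CAS | counter=9 r=(6,8) succ=(0,1) retry=(1,0)

counter=9 r=(6,8) succ=(0,1) retry=(1,0)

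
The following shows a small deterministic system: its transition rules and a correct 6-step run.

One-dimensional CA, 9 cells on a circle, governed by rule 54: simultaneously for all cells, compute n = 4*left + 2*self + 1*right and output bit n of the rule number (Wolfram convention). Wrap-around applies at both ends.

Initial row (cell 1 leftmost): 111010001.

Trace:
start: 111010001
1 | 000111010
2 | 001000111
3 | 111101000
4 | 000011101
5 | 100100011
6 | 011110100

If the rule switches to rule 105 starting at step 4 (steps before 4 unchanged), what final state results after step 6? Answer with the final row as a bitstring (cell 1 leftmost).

(re-executing steps 4..6 under rule 105; state before step 4: 111101000)
4 | 100110010
5 | 000110001
6 | 010110100

010110100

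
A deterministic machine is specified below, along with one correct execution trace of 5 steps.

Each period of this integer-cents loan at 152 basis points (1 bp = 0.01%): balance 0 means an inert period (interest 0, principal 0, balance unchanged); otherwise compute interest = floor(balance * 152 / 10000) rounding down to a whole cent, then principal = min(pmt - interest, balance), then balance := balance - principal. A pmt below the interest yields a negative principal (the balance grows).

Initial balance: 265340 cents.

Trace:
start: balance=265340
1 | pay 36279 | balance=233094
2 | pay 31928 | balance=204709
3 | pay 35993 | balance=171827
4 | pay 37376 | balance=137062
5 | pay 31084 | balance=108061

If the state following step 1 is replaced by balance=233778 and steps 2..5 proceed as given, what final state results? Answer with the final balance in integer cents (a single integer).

state after step 1 := balance=233778
2 | pay 31928 | balance=205403
3 | pay 35993 | balance=172532
4 | pay 37376 | balance=137778
5 | pay 31084 | balance=108788

108788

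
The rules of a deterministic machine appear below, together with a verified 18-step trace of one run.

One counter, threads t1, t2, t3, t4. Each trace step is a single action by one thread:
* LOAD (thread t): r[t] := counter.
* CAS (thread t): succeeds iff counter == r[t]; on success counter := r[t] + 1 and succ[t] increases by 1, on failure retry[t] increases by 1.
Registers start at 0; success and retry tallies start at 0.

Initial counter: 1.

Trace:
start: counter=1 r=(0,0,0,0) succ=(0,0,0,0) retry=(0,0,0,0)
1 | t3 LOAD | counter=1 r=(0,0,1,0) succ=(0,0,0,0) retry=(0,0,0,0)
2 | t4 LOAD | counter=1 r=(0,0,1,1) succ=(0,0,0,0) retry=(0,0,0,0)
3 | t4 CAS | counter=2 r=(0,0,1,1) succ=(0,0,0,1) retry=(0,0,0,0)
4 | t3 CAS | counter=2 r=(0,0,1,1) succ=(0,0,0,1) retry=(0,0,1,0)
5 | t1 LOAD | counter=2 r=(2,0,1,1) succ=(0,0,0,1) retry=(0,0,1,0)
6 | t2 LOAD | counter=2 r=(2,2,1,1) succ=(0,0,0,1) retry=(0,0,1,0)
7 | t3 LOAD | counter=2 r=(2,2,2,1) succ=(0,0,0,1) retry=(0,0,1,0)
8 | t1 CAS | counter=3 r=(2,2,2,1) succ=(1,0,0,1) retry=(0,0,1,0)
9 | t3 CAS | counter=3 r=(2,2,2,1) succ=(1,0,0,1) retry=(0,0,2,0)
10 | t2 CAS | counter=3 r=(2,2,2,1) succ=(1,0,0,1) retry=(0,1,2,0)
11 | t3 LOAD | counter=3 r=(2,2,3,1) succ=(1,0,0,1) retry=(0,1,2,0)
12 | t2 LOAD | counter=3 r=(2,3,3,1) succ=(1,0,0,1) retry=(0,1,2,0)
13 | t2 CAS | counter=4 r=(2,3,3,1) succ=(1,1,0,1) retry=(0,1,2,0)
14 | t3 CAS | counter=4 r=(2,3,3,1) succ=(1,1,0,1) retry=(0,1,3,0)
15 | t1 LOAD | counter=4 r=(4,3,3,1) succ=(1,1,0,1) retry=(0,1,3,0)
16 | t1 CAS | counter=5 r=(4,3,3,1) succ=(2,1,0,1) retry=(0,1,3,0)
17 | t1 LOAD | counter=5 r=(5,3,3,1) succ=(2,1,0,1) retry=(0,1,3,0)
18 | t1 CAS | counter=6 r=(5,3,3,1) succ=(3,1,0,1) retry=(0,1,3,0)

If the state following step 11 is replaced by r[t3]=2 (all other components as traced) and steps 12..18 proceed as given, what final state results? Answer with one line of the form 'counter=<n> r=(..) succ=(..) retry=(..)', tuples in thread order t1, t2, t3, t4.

counter=6 r=(5,3,2,1) succ=(3,1,0,1) retry=(0,1,3,0)

state after step 11 := counter=3 r=(2,2,2,1) succ=(1,0,0,1) retry=(0,1,2,0)
12 | t2 LOAD | counter=3 r=(2,3,2,1) succ=(1,0,0,1) retry=(0,1,2,0)
13 | t2 CAS | counter=4 r=(2,3,2,1) succ=(1,1,0,1) retry=(0,1,2,0)
14 | t3 CAS | counter=4 r=(2,3,2,1) succ=(1,1,0,1) retry=(0,1,3,0)
15 | t1 LOAD | counter=4 r=(4,3,2,1) succ=(1,1,0,1) retry=(0,1,3,0)
16 | t1 CAS | counter=5 r=(4,3,2,1) succ=(2,1,0,1) retry=(0,1,3,0)
17 | t1 LOAD | counter=5 r=(5,3,2,1) succ=(2,1,0,1) retry=(0,1,3,0)
18 | t1 CAS | counter=6 r=(5,3,2,1) succ=(3,1,0,1) retry=(0,1,3,0)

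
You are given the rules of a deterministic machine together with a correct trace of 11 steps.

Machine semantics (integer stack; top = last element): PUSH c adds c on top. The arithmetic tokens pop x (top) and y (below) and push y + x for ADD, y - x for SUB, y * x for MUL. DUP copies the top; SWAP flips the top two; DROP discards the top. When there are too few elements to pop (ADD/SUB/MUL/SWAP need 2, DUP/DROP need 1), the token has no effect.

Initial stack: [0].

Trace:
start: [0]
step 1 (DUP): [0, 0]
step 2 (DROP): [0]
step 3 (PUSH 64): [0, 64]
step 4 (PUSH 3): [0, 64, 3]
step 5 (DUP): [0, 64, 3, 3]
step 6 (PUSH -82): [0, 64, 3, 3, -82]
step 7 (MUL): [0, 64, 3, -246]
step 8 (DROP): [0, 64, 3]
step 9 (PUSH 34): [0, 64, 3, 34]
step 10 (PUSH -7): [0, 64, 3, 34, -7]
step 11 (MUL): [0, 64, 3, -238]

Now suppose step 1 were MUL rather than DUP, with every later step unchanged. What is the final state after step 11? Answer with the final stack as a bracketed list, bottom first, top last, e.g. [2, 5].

(re-executing from step 1 with the substitution; state before step 1: [0])
step 1 (MUL): [0]
step 2 (DROP): []
step 3 (PUSH 64): [64]
step 4 (PUSH 3): [64, 3]
step 5 (DUP): [64, 3, 3]
step 6 (PUSH -82): [64, 3, 3, -82]
step 7 (MUL): [64, 3, -246]
step 8 (DROP): [64, 3]
step 9 (PUSH 34): [64, 3, 34]
step 10 (PUSH -7): [64, 3, 34, -7]
step 11 (MUL): [64, 3, -238]

[64, 3, -238]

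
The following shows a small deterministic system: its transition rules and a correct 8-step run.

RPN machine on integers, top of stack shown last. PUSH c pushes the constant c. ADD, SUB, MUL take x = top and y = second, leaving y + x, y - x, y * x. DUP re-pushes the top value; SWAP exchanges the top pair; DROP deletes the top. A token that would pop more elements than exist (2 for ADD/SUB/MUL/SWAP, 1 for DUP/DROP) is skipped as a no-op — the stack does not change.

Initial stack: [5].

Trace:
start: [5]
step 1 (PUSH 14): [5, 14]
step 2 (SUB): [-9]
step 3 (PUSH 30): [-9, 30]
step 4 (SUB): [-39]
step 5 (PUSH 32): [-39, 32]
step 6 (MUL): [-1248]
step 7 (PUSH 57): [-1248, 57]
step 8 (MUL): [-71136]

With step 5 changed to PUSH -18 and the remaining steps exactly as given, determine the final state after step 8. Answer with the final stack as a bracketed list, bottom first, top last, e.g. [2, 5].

(re-executing from step 5 with the substitution; state before step 5: [-39])
step 5 (PUSH -18): [-39, -18]
step 6 (MUL): [702]
step 7 (PUSH 57): [702, 57]
step 8 (MUL): [40014]

[40014]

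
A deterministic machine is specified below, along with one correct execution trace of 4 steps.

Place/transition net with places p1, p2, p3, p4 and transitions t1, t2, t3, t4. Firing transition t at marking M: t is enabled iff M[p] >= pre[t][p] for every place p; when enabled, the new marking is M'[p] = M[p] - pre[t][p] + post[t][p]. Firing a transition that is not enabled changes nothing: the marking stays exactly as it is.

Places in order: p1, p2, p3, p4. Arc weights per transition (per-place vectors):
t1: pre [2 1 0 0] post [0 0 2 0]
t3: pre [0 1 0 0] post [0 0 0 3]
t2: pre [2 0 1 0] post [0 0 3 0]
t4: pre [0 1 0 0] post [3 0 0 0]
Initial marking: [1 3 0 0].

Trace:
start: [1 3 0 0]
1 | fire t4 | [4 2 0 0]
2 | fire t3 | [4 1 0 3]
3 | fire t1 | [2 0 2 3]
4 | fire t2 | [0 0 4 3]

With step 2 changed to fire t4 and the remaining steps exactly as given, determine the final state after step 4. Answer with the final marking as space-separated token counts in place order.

3 0 4 0

(re-executing from step 2 with the substitution; state before step 2: [4 2 0 0])
2 | fire t4 | [7 1 0 0]
3 | fire t1 | [5 0 2 0]
4 | fire t2 | [3 0 4 0]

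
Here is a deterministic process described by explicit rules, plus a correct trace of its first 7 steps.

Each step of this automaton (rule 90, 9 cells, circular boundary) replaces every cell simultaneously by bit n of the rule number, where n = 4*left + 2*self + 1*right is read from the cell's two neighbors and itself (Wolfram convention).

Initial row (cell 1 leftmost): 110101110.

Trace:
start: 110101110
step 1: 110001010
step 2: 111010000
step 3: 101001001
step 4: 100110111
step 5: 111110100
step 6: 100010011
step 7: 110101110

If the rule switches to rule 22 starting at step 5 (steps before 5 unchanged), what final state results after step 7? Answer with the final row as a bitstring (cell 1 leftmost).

111110001

(re-executing steps 5..7 under rule 22; state before step 5: 100110111)
step 5: 011000000
step 6: 100100000
step 7: 111110001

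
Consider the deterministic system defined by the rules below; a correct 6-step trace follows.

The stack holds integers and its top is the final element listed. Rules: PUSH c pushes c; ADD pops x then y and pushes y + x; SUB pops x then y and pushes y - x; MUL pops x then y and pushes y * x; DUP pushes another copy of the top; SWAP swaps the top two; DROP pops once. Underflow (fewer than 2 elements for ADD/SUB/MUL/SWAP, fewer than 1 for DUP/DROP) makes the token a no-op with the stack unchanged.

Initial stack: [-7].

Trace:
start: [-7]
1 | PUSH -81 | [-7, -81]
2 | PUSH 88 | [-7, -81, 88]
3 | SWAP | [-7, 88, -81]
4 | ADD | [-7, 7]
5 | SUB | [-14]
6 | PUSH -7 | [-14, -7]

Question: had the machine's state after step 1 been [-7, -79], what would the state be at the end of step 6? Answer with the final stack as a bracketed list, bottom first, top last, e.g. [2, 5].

state after step 1 := [-7, -79]
2 | PUSH 88 | [-7, -79, 88]
3 | SWAP | [-7, 88, -79]
4 | ADD | [-7, 9]
5 | SUB | [-16]
6 | PUSH -7 | [-16, -7]

[-16, -7]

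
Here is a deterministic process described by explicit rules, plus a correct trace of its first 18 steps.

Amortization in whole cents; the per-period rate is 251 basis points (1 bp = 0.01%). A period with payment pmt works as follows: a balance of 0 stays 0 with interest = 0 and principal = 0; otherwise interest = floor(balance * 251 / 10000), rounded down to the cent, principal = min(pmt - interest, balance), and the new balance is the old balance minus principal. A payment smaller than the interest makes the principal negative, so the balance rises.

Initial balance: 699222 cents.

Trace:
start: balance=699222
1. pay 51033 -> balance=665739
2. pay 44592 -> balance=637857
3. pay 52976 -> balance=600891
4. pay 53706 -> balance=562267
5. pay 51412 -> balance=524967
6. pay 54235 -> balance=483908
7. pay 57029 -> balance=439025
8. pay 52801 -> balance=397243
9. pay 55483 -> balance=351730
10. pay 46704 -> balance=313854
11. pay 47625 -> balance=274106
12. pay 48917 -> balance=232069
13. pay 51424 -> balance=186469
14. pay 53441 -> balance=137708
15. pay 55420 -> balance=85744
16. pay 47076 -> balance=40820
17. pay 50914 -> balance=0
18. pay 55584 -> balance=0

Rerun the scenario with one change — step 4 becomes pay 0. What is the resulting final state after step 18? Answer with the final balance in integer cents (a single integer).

(re-executing from step 4 with the substitution; state before step 4: balance=600891)
4. pay 0 -> balance=615973
5. pay 51412 -> balance=580021
6. pay 54235 -> balance=540344
7. pay 57029 -> balance=496877
8. pay 52801 -> balance=456547
9. pay 55483 -> balance=412523
10. pay 46704 -> balance=376173
11. pay 47625 -> balance=337989
12. pay 48917 -> balance=297555
13. pay 51424 -> balance=253599
14. pay 53441 -> balance=206523
15. pay 55420 -> balance=156286
16. pay 47076 -> balance=113132
17. pay 50914 -> balance=65057
18. pay 55584 -> balance=11105

11105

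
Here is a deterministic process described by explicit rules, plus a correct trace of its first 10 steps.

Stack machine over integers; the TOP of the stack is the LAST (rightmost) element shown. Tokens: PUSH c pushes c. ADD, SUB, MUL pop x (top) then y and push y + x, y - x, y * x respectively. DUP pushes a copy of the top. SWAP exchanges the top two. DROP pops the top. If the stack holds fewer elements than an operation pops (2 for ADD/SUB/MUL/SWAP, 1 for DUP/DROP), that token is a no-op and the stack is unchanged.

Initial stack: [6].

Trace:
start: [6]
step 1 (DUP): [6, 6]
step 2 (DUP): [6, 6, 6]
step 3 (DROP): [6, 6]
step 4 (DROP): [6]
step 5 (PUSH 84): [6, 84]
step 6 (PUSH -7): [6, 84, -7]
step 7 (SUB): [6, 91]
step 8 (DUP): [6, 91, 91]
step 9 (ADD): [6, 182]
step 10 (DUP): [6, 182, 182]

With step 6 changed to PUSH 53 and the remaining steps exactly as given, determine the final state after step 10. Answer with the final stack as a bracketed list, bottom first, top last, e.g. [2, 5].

[6, 62, 62]

(re-executing from step 6 with the substitution; state before step 6: [6, 84])
step 6 (PUSH 53): [6, 84, 53]
step 7 (SUB): [6, 31]
step 8 (DUP): [6, 31, 31]
step 9 (ADD): [6, 62]
step 10 (DUP): [6, 62, 62]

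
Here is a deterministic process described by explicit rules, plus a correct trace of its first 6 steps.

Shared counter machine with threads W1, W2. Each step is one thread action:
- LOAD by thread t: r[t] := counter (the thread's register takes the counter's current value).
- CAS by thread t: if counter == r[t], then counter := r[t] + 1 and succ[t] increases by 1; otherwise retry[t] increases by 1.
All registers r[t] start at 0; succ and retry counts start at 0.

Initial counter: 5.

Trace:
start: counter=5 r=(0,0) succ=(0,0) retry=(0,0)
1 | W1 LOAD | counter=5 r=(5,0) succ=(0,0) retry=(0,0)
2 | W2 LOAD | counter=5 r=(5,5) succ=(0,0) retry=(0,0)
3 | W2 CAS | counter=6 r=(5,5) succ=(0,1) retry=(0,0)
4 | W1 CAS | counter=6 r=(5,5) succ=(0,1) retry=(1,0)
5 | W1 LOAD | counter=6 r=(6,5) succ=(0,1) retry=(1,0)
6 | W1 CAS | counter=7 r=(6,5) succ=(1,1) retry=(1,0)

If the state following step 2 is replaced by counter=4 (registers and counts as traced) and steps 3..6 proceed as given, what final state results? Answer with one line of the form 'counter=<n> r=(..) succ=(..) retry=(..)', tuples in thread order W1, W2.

counter=5 r=(4,5) succ=(1,0) retry=(1,1)

state after step 2 := counter=4 r=(5,5) succ=(0,0) retry=(0,0)
3 | W2 CAS | counter=4 r=(5,5) succ=(0,0) retry=(0,1)
4 | W1 CAS | counter=4 r=(5,5) succ=(0,0) retry=(1,1)
5 | W1 LOAD | counter=4 r=(4,5) succ=(0,0) retry=(1,1)
6 | W1 CAS | counter=5 r=(4,5) succ=(1,0) retry=(1,1)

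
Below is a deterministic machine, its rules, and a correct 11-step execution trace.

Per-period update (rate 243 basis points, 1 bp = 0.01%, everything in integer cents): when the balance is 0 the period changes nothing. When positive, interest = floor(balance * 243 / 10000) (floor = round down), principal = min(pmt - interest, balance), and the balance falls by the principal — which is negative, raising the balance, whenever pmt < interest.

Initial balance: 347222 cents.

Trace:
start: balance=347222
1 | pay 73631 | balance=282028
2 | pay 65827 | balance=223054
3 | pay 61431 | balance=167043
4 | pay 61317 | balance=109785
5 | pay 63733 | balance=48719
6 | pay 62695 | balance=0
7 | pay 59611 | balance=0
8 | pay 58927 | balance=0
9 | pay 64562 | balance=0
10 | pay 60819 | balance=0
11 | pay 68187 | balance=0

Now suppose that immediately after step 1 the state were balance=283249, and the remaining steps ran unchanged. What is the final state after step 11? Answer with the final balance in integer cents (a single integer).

0

state after step 1 := balance=283249
2 | pay 65827 | balance=224304
3 | pay 61431 | balance=168323
4 | pay 61317 | balance=111096
5 | pay 63733 | balance=50062
6 | pay 62695 | balance=0
7 | pay 59611 | balance=0
8 | pay 58927 | balance=0
9 | pay 64562 | balance=0
10 | pay 60819 | balance=0
11 | pay 68187 | balance=0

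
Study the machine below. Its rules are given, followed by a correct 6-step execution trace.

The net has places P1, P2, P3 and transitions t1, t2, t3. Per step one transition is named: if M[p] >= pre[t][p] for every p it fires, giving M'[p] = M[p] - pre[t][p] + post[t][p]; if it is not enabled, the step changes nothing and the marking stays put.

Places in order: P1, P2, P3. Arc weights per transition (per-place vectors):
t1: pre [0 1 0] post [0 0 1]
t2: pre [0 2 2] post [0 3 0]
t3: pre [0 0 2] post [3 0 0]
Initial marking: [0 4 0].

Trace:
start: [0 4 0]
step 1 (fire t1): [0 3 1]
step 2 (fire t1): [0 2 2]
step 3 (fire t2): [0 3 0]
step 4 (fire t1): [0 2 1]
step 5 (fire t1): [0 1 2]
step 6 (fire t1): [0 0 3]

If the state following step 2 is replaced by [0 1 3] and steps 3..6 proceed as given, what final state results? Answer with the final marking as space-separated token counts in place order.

state after step 2 := [0 1 3]
step 3 (fire t2): [0 1 3]
step 4 (fire t1): [0 0 4]
step 5 (fire t1): [0 0 4]
step 6 (fire t1): [0 0 4]

0 0 4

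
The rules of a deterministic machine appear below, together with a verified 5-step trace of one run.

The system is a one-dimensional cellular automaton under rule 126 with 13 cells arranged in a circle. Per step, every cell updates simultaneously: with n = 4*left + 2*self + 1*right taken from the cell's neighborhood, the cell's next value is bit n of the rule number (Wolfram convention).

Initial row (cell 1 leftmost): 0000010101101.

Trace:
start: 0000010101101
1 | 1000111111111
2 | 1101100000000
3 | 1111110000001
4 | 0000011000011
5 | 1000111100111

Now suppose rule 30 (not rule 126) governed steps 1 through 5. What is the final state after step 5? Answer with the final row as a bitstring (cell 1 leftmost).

(re-executing steps 1..5 under rule 30; state before step 1: 0000010101101)
1 | 1000110101001
2 | 0101100101111
3 | 0101011101000
4 | 1101010001100
5 | 1001011011011

1001011011011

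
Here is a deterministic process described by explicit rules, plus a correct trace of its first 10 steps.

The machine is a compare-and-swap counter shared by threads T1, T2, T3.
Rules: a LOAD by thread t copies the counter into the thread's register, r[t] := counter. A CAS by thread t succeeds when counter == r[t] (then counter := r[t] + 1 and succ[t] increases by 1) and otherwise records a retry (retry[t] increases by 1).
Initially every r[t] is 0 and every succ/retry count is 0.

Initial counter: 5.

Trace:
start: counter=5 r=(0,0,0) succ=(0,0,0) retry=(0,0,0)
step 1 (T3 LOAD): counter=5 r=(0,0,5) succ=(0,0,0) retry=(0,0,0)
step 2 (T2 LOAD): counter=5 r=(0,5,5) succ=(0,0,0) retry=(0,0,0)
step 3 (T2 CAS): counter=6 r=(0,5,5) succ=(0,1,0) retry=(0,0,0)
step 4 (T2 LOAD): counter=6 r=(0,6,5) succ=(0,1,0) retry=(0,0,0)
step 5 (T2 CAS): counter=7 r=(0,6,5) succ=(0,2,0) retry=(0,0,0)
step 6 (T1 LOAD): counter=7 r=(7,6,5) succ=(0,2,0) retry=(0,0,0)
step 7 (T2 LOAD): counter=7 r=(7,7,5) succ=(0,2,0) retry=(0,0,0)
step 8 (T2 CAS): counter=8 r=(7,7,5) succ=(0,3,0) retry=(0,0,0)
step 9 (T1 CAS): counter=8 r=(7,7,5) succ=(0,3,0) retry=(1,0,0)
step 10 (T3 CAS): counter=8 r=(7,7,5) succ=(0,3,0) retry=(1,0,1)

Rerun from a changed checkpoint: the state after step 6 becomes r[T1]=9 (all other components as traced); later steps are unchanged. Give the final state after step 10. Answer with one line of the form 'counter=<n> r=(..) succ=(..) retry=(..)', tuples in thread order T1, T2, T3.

counter=8 r=(9,7,5) succ=(0,3,0) retry=(1,0,1)

state after step 6 := counter=7 r=(9,6,5) succ=(0,2,0) retry=(0,0,0)
step 7 (T2 LOAD): counter=7 r=(9,7,5) succ=(0,2,0) retry=(0,0,0)
step 8 (T2 CAS): counter=8 r=(9,7,5) succ=(0,3,0) retry=(0,0,0)
step 9 (T1 CAS): counter=8 r=(9,7,5) succ=(0,3,0) retry=(1,0,0)
step 10 (T3 CAS): counter=8 r=(9,7,5) succ=(0,3,0) retry=(1,0,1)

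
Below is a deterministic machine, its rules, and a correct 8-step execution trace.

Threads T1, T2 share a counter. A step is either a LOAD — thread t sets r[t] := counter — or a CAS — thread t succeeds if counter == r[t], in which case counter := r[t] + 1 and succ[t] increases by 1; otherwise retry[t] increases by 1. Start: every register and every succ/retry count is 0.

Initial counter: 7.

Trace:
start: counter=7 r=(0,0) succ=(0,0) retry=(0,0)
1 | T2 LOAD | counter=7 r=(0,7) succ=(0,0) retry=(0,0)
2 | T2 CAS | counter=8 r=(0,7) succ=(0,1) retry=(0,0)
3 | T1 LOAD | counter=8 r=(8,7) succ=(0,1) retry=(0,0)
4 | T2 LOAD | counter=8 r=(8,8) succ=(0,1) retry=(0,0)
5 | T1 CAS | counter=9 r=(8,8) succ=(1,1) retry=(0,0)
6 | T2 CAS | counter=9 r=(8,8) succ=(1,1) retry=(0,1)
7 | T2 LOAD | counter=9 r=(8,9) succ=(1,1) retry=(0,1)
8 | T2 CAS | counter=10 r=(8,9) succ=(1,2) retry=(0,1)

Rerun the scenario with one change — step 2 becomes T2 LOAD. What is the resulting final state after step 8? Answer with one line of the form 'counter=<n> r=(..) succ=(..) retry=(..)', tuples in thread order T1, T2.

(re-executing from step 2 with the substitution; state before step 2: counter=7 r=(0,7) succ=(0,0) retry=(0,0))
2 | T2 LOAD | counter=7 r=(0,7) succ=(0,0) retry=(0,0)
3 | T1 LOAD | counter=7 r=(7,7) succ=(0,0) retry=(0,0)
4 | T2 LOAD | counter=7 r=(7,7) succ=(0,0) retry=(0,0)
5 | T1 CAS | counter=8 r=(7,7) succ=(1,0) retry=(0,0)
6 | T2 CAS | counter=8 r=(7,7) succ=(1,0) retry=(0,1)
7 | T2 LOAD | counter=8 r=(7,8) succ=(1,0) retry=(0,1)
8 | T2 CAS | counter=9 r=(7,8) succ=(1,1) retry=(0,1)

counter=9 r=(7,8) succ=(1,1) retry=(0,1)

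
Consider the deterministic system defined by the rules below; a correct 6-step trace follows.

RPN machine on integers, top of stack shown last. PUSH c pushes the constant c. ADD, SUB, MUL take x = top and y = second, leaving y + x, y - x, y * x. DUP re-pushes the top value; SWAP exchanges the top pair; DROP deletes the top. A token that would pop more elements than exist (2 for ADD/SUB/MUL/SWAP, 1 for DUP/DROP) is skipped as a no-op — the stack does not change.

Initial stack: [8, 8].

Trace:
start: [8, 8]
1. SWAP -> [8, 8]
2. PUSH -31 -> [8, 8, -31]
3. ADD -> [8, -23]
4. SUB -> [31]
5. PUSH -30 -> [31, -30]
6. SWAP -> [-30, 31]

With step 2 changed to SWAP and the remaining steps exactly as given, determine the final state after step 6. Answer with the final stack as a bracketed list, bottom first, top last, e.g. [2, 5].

(re-executing from step 2 with the substitution; state before step 2: [8, 8])
2. SWAP -> [8, 8]
3. ADD -> [16]
4. SUB -> [16]
5. PUSH -30 -> [16, -30]
6. SWAP -> [-30, 16]

[-30, 16]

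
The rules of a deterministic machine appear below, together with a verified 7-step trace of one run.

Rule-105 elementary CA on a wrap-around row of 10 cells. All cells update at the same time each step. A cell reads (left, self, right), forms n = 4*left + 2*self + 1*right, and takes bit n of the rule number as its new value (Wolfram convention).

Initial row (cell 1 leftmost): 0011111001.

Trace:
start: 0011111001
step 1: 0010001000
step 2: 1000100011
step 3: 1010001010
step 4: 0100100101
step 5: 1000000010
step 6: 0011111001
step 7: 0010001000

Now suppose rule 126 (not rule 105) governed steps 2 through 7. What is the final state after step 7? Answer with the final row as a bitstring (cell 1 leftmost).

0111111100

(re-executing steps 2..7 under rule 126; state before step 2: 0010001000)
step 2: 0111011100
step 3: 1101110110
step 4: 1111011111
step 5: 0001110000
step 6: 0011011000
step 7: 0111111100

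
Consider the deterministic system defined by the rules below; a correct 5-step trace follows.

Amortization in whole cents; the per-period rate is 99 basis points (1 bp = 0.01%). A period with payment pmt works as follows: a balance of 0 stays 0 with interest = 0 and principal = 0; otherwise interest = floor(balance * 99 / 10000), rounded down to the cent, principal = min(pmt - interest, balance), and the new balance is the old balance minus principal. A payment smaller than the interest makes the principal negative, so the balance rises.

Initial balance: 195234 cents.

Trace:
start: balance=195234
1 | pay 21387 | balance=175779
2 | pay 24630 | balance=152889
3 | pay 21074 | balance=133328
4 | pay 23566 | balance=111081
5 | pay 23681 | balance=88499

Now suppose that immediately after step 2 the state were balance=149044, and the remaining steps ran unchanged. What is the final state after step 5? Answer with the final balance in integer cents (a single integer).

state after step 2 := balance=149044
3 | pay 21074 | balance=129445
4 | pay 23566 | balance=107160
5 | pay 23681 | balance=84539

84539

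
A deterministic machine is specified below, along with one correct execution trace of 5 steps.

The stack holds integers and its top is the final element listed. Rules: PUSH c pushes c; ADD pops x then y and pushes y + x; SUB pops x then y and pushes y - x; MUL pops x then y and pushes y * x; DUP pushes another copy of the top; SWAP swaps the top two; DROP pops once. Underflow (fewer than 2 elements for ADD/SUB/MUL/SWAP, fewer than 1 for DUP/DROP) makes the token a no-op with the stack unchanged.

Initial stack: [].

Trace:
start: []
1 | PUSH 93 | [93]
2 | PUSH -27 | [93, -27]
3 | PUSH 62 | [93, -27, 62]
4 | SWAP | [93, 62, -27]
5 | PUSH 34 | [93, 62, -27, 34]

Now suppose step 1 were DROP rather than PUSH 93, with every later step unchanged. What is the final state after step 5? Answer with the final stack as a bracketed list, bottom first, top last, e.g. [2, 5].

(re-executing from step 1 with the substitution; state before step 1: [])
1 | DROP | []
2 | PUSH -27 | [-27]
3 | PUSH 62 | [-27, 62]
4 | SWAP | [62, -27]
5 | PUSH 34 | [62, -27, 34]

[62, -27, 34]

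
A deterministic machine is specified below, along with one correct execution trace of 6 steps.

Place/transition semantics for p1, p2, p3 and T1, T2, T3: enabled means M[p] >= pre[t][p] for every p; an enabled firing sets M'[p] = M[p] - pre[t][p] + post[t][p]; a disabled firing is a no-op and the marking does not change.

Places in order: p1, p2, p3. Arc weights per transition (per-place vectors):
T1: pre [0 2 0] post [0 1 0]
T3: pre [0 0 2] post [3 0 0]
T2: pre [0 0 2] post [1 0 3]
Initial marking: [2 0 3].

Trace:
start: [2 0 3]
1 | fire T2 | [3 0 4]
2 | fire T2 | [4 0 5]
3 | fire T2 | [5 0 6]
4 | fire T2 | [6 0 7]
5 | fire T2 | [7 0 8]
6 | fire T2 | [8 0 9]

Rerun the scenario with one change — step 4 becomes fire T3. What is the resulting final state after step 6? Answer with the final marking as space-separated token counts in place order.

10 0 6

(re-executing from step 4 with the substitution; state before step 4: [5 0 6])
4 | fire T3 | [8 0 4]
5 | fire T2 | [9 0 5]
6 | fire T2 | [10 0 6]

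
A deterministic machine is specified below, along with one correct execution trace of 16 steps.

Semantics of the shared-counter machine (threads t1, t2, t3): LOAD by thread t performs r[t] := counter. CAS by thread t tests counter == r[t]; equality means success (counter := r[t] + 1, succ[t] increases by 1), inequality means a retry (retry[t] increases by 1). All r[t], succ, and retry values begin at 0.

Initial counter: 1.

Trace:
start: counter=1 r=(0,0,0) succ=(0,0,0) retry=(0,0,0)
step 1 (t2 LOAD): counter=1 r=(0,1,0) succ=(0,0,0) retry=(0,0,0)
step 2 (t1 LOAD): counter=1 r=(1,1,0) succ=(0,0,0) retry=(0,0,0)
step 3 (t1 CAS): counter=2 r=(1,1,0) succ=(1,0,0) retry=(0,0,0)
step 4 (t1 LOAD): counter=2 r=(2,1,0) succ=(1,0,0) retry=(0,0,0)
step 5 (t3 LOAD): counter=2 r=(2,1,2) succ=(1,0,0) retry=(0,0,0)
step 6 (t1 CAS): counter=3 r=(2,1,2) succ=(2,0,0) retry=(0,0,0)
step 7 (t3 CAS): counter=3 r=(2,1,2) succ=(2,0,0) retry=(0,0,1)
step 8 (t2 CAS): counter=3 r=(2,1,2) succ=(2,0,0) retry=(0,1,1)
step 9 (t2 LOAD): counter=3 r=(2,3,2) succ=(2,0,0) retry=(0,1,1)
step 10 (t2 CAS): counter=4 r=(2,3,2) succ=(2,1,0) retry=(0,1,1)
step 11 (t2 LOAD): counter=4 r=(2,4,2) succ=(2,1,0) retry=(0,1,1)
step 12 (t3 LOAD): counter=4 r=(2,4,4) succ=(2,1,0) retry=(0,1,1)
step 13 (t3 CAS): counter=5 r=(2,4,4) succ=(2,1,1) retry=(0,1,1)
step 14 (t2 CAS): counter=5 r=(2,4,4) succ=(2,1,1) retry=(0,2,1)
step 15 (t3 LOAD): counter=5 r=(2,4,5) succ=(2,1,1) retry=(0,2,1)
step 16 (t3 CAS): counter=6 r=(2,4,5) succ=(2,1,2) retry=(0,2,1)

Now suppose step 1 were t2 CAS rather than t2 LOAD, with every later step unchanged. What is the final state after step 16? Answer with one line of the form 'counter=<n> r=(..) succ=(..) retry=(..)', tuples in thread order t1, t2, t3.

counter=6 r=(2,4,5) succ=(2,1,2) retry=(0,3,1)

(re-executing from step 1 with the substitution; state before step 1: counter=1 r=(0,0,0) succ=(0,0,0) retry=(0,0,0))
step 1 (t2 CAS): counter=1 r=(0,0,0) succ=(0,0,0) retry=(0,1,0)
step 2 (t1 LOAD): counter=1 r=(1,0,0) succ=(0,0,0) retry=(0,1,0)
step 3 (t1 CAS): counter=2 r=(1,0,0) succ=(1,0,0) retry=(0,1,0)
step 4 (t1 LOAD): counter=2 r=(2,0,0) succ=(1,0,0) retry=(0,1,0)
step 5 (t3 LOAD): counter=2 r=(2,0,2) succ=(1,0,0) retry=(0,1,0)
step 6 (t1 CAS): counter=3 r=(2,0,2) succ=(2,0,0) retry=(0,1,0)
step 7 (t3 CAS): counter=3 r=(2,0,2) succ=(2,0,0) retry=(0,1,1)
step 8 (t2 CAS): counter=3 r=(2,0,2) succ=(2,0,0) retry=(0,2,1)
step 9 (t2 LOAD): counter=3 r=(2,3,2) succ=(2,0,0) retry=(0,2,1)
step 10 (t2 CAS): counter=4 r=(2,3,2) succ=(2,1,0) retry=(0,2,1)
step 11 (t2 LOAD): counter=4 r=(2,4,2) succ=(2,1,0) retry=(0,2,1)
step 12 (t3 LOAD): counter=4 r=(2,4,4) succ=(2,1,0) retry=(0,2,1)
step 13 (t3 CAS): counter=5 r=(2,4,4) succ=(2,1,1) retry=(0,2,1)
step 14 (t2 CAS): counter=5 r=(2,4,4) succ=(2,1,1) retry=(0,3,1)
step 15 (t3 LOAD): counter=5 r=(2,4,5) succ=(2,1,1) retry=(0,3,1)
step 16 (t3 CAS): counter=6 r=(2,4,5) succ=(2,1,2) retry=(0,3,1)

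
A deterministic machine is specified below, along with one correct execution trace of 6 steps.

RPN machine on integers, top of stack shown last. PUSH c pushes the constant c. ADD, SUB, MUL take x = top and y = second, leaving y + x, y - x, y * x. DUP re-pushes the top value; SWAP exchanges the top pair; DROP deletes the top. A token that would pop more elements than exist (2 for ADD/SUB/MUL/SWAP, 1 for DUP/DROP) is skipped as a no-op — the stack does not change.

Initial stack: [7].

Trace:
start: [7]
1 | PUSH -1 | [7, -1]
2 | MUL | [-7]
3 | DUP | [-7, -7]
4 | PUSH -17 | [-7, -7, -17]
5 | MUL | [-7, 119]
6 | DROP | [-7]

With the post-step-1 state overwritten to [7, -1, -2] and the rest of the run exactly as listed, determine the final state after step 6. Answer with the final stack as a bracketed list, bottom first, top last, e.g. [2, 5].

[7, 2]

state after step 1 := [7, -1, -2]
2 | MUL | [7, 2]
3 | DUP | [7, 2, 2]
4 | PUSH -17 | [7, 2, 2, -17]
5 | MUL | [7, 2, -34]
6 | DROP | [7, 2]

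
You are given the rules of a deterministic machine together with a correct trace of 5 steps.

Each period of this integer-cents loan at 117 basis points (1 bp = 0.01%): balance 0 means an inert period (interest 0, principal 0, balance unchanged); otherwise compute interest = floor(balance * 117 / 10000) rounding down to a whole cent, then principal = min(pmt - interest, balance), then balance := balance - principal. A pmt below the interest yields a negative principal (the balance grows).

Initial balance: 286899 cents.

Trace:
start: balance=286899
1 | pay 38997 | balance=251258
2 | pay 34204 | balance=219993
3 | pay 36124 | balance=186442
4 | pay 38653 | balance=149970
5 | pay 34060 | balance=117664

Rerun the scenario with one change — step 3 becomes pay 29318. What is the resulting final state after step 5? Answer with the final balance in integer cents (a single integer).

(re-executing from step 3 with the substitution; state before step 3: balance=219993)
3 | pay 29318 | balance=193248
4 | pay 38653 | balance=156856
5 | pay 34060 | balance=124631

124631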